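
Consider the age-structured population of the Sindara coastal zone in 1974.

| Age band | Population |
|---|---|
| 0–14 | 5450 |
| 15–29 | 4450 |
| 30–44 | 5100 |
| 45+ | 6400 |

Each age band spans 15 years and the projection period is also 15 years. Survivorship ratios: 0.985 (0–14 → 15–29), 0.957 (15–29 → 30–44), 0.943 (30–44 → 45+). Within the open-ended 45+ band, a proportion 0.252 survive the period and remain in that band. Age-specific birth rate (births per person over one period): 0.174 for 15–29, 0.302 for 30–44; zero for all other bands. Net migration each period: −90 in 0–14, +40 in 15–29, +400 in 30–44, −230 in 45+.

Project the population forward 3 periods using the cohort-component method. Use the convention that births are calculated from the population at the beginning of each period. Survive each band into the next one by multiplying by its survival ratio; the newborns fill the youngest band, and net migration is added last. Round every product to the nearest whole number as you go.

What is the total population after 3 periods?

(Groups numbered youngest = 1 to oldest = 4.)
[period 1]
Births: 4450 × 0.174 = 774 ; 5100 × 0.302 = 1540 → total 2314
Group 2: 5450 × 0.985 = 5368
Group 3: 4450 × 0.957 = 4259
Group 4: 5100 × 0.943 + 6400 × 0.252 = 4809 + 1613 = 6422
Net migration: Group 1 − 90 → 2224; Group 2 + 40 → 5408; Group 3 + 400 → 4659; Group 4 − 230 → 6192
→ [2224, 5408, 4659, 6192]
[period 2]
Births: 5408 × 0.174 = 941 ; 4659 × 0.302 = 1407 → total 2348
Group 2: 2224 × 0.985 = 2191
Group 3: 5408 × 0.957 = 5175
Group 4: 4659 × 0.943 + 6192 × 0.252 = 4393 + 1560 = 5953
Net migration: Group 1 − 90 → 2258; Group 2 + 40 → 2231; Group 3 + 400 → 5575; Group 4 − 230 → 5723
→ [2258, 2231, 5575, 5723]
[period 3]
Births: 2231 × 0.174 = 388 ; 5575 × 0.302 = 1684 → total 2072
Group 2: 2258 × 0.985 = 2224
Group 3: 2231 × 0.957 = 2135
Group 4: 5575 × 0.943 + 5723 × 0.252 = 5257 + 1442 = 6699
Net migration: Group 1 − 90 → 1982; Group 2 + 40 → 2264; Group 3 + 400 → 2535; Group 4 − 230 → 6469
→ [1982, 2264, 2535, 6469]
Total after period 3: 1982 + 2264 + 2535 + 6469 = 13250

13250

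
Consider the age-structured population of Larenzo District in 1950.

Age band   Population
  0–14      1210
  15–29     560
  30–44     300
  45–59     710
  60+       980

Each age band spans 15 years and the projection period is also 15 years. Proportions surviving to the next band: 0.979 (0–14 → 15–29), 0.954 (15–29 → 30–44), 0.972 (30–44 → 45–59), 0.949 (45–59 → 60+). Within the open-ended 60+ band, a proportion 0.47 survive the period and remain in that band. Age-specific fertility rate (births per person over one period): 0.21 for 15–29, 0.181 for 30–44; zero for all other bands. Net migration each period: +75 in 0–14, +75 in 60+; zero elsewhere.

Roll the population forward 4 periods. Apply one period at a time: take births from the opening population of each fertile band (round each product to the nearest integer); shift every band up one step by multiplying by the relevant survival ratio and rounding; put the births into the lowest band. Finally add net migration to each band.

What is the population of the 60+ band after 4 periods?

(Groups numbered youngest = 1 to oldest = 5.)
[period 1]
Births: 560 * 0.21 = 118  |  300 * 0.181 = 54 → total 172
Group 2: 1210 * 0.979 = 1185
Group 3: 560 * 0.954 = 534
Group 4: 300 * 0.972 = 292
Group 5: 710 * 0.949 + 980 * 0.47 = 674 + 461 = 1135
Net migration: Group 1 + 75 → 247; Group 5 + 75 → 1210
→ [247, 1185, 534, 292, 1210]
[period 2]
Births: 1185 * 0.21 = 249  |  534 * 0.181 = 97 → total 346
Group 2: 247 * 0.979 = 242
Group 3: 1185 * 0.954 = 1130
Group 4: 534 * 0.972 = 519
Group 5: 292 * 0.949 + 1210 * 0.47 = 277 + 569 = 846
Net migration: Group 1 + 75 → 421; Group 5 + 75 → 921
→ [421, 242, 1130, 519, 921]
[period 3]
Births: 242 * 0.21 = 51  |  1130 * 0.181 = 205 → total 256
Group 2: 421 * 0.979 = 412
Group 3: 242 * 0.954 = 231
Group 4: 1130 * 0.972 = 1098
Group 5: 519 * 0.949 + 921 * 0.47 = 493 + 433 = 926
Net migration: Group 1 + 75 → 331; Group 5 + 75 → 1001
→ [331, 412, 231, 1098, 1001]
[period 4]
Births: 412 * 0.21 = 87  |  231 * 0.181 = 42 → total 129
Group 2: 331 * 0.979 = 324
Group 3: 412 * 0.954 = 393
Group 4: 231 * 0.972 = 225
Group 5: 1098 * 0.949 + 1001 * 0.47 = 1042 + 470 = 1512
Net migration: Group 1 + 75 → 204; Group 5 + 75 → 1587
→ [204, 324, 393, 225, 1587]

1587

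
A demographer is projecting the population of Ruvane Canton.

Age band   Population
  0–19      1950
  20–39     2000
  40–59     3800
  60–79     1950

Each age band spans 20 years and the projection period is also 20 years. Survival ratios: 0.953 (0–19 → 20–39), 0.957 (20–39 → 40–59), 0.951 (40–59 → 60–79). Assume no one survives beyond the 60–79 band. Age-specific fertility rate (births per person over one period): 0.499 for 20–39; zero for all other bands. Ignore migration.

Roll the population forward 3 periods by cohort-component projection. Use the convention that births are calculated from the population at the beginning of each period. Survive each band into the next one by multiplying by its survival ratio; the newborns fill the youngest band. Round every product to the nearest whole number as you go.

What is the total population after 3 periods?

— Period 1 —
Births: 2000 × 0.499 = 998
20–39: 1950 × 0.953 = 1858
40–59: 2000 × 0.957 = 1914
60–79: 3800 × 0.951 = 3614
→ [998, 1858, 1914, 3614]
— Period 2 —
Births: 1858 × 0.499 = 927
20–39: 998 × 0.953 = 951
40–59: 1858 × 0.957 = 1778
60–79: 1914 × 0.951 = 1820
→ [927, 951, 1778, 1820]
— Period 3 —
Births: 951 × 0.499 = 475
20–39: 927 × 0.953 = 883
40–59: 951 × 0.957 = 910
60–79: 1778 × 0.951 = 1691
→ [475, 883, 910, 1691]
Total after period 3: 475 + 883 + 910 + 1691 = 3959

3959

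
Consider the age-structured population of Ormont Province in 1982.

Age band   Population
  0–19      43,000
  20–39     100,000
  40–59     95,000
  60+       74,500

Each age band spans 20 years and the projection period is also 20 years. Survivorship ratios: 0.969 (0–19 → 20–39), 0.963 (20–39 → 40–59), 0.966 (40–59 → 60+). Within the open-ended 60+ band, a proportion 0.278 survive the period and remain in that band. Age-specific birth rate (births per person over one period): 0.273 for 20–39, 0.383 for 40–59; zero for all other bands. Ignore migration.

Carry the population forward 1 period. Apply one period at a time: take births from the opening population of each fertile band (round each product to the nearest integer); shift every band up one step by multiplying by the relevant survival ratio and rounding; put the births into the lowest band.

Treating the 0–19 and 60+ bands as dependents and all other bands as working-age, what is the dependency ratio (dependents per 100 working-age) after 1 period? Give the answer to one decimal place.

127.7

Period 1:
Births: 100000 × 0.273 = 27300 ; 95000 × 0.383 = 36385 → 63685
20–39: 43000 × 0.969 = 41667
40–59: 100000 × 0.963 = 96300
60+: 95000 × 0.966 + 74500 × 0.278 = 91770 + 20711 = 112481
Giving 63685 / 41667 / 96300 / 112481.
Dependents (band 0–19 + band 60+) = 63685 + 112481 = 176166; working-age = 137967; ratio = 176166/137967 × 100 = 127.7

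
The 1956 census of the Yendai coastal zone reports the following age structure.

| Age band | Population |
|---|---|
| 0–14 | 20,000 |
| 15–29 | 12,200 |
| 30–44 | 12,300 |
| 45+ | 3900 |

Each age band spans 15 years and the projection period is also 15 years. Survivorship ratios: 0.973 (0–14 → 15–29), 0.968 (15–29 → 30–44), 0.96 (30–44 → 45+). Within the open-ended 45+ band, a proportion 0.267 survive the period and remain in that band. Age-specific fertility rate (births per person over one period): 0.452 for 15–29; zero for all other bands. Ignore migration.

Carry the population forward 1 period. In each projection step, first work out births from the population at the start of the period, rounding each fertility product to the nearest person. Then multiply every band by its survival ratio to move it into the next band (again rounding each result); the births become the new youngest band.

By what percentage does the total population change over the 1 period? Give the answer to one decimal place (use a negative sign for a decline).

Let group 1 be 0–14 through group 4 = 45+.
[period 1]
Births: 12200 × 0.452 = 5514
Group 2: 20000 × 0.973 = 19460
Group 3: 12200 × 0.968 = 11810
Group 4: 12300 × 0.96 + 3900 × 0.267 = 11808 + 1041 = 12849
→ [5514, 19460, 11810, 12849]
Total: 48400 → 49633; change = 1233; percentage change = 2.5%

2.5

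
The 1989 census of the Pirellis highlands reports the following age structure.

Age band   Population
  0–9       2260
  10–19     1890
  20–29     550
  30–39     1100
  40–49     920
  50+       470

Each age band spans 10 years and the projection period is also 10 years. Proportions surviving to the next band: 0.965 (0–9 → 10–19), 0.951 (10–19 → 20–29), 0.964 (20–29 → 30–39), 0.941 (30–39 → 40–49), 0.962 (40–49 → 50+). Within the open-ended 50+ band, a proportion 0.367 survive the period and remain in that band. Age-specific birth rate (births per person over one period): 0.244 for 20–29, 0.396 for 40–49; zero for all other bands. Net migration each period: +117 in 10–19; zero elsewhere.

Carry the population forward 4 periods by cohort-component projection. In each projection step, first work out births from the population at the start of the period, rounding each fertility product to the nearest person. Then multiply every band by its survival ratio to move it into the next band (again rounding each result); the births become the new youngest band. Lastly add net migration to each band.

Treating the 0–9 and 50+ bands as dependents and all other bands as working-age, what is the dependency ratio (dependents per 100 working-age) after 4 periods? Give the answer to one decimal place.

Let band 1 be 0–9 through band 6 = 50+.
After projecting period 1:
Births: 550 * 0.244 = 134  |  920 * 0.396 = 364 → total 498
Band 2: 2260 * 0.965 = 2181
Band 3: 1890 * 0.951 = 1797
Band 4: 550 * 0.964 = 530
Band 5: 1100 * 0.941 = 1035
Band 6: 920 * 0.962 + 470 * 0.367 = 885 + 172 = 1057
Net migration: Band 2 + 117 → 2298
Giving 498 / 2298 / 1797 / 530 / 1035 / 1057.
After projecting period 2:
Births: 1797 * 0.244 = 438  |  1035 * 0.396 = 410 → total 848
Band 2: 498 * 0.965 = 481
Band 3: 2298 * 0.951 = 2185
Band 4: 1797 * 0.964 = 1732
Band 5: 530 * 0.941 = 499
Band 6: 1035 * 0.962 + 1057 * 0.367 = 996 + 388 = 1384
Net migration: Band 2 + 117 → 598
Giving 848 / 598 / 2185 / 1732 / 499 / 1384.
After projecting period 3:
Births: 2185 * 0.244 = 533  |  499 * 0.396 = 198 → total 731
Band 2: 848 * 0.965 = 818
Band 3: 598 * 0.951 = 569
Band 4: 2185 * 0.964 = 2106
Band 5: 1732 * 0.941 = 1630
Band 6: 499 * 0.962 + 1384 * 0.367 = 480 + 508 = 988
Net migration: Band 2 + 117 → 935
Giving 731 / 935 / 569 / 2106 / 1630 / 988.
After projecting period 4:
Births: 569 * 0.244 = 139  |  1630 * 0.396 = 645 → total 784
Band 2: 731 * 0.965 = 705
Band 3: 935 * 0.951 = 889
Band 4: 569 * 0.964 = 549
Band 5: 2106 * 0.941 = 1982
Band 6: 1630 * 0.962 + 988 * 0.367 = 1568 + 363 = 1931
Net migration: Band 2 + 117 → 822
Giving 784 / 822 / 889 / 549 / 1982 / 1931.
Dependents (band 0–9 + band 50+) = 784 + 1931 = 2715; working-age = 4242; ratio = 2715/4242 × 100 = 64.0

64.0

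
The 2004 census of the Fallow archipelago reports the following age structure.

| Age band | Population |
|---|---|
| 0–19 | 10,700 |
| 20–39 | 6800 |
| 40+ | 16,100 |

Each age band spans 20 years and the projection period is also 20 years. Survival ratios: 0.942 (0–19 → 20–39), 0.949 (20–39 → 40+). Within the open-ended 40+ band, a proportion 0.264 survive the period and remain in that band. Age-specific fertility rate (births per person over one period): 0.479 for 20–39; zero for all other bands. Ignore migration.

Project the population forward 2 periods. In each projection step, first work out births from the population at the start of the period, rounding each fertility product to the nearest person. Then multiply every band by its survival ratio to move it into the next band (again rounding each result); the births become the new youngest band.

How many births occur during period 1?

Period 1.
Births: 6800 × 0.479 = 3257
20–39: 10700 × 0.942 = 10079
40+: 6800 × 0.949 + 16100 × 0.264 = 6453 + 4250 = 10703
Giving 3257 / 10079 / 10703.

3257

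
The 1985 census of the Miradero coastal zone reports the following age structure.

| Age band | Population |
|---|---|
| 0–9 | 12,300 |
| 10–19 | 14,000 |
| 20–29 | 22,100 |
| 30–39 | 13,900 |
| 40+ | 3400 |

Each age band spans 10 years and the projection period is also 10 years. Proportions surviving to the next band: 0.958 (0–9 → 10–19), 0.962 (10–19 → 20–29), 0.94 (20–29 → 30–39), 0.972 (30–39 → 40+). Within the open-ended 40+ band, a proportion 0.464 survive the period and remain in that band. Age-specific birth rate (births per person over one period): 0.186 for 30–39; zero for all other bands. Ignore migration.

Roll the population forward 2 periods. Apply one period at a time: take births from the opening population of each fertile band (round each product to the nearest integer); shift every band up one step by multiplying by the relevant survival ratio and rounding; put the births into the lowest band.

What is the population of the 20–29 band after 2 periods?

11335

Period 1.
Births: 13900 × 0.186 = 2585
10–19: 12300 × 0.958 = 11783
20–29: 14000 × 0.962 = 13468
30–39: 22100 × 0.94 = 20774
40+: 13900 × 0.972 + 3400 × 0.464 = 13511 + 1578 = 15089
Giving 2585 / 11783 / 13468 / 20774 / 15089.
Period 2.
Births: 20774 × 0.186 = 3864
10–19: 2585 × 0.958 = 2476
20–29: 11783 × 0.962 = 11335
30–39: 13468 × 0.94 = 12660
40+: 20774 × 0.972 + 15089 × 0.464 = 20192 + 7001 = 27193
Giving 3864 / 2476 / 11335 / 12660 / 27193.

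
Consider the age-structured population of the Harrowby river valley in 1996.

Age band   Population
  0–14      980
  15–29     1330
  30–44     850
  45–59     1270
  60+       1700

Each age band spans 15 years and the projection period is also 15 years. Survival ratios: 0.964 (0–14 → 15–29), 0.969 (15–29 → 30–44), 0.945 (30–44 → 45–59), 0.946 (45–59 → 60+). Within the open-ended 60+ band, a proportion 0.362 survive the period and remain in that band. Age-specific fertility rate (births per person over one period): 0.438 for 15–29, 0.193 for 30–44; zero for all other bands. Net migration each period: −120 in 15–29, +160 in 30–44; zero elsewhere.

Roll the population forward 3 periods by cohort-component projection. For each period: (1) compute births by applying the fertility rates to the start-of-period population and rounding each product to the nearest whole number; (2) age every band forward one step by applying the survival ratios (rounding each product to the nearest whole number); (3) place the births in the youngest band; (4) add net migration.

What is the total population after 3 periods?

After projecting period 1:
Births: 1330 × 0.438 = 583 ; 850 × 0.193 = 164 — total 747
15–29: 980 × 0.964 = 945
30–44: 1330 × 0.969 = 1289
45–59: 850 × 0.945 = 803
60+: 1270 × 0.946 + 1700 × 0.362 = 1201 + 615 = 1816
Net migration: 15–29 − 120 → 825; 30–44 + 160 → 1449
End of period: [747, 825, 1449, 803, 1816]
After projecting period 2:
Births: 825 × 0.438 = 361 ; 1449 × 0.193 = 280 — total 641
15–29: 747 × 0.964 = 720
30–44: 825 × 0.969 = 799
45–59: 1449 × 0.945 = 1369
60+: 803 × 0.946 + 1816 × 0.362 = 760 + 657 = 1417
Net migration: 15–29 − 120 → 600; 30–44 + 160 → 959
End of period: [641, 600, 959, 1369, 1417]
After projecting period 3:
Births: 600 × 0.438 = 263 ; 959 × 0.193 = 185 — total 448
15–29: 641 × 0.964 = 618
30–44: 600 × 0.969 = 581
45–59: 959 × 0.945 = 906
60+: 1369 × 0.946 + 1417 × 0.362 = 1295 + 513 = 1808
Net migration: 15–29 − 120 → 498; 30–44 + 160 → 741
End of period: [448, 498, 741, 906, 1808]
Total after period 3: 448 + 498 + 741 + 906 + 1808 = 4401

4401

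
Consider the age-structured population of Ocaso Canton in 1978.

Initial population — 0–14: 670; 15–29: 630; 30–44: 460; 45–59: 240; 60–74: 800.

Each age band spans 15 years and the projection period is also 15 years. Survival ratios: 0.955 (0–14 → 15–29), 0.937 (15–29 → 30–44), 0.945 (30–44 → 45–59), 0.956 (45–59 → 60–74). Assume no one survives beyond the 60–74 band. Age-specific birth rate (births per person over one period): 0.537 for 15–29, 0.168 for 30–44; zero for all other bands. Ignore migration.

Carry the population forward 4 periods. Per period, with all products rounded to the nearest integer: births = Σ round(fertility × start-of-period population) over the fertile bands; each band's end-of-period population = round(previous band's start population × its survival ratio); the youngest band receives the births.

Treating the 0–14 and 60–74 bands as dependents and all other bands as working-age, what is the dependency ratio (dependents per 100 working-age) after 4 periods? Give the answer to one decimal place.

Numbering the groups 1..5 from youngest to oldest:
After projecting period 1:
Births: 630 × 0.537 = 338  |  460 × 0.168 = 77 → 415
Group 2: 670 × 0.955 = 640
Group 3: 630 × 0.937 = 590
Group 4: 460 × 0.945 = 435
Group 5: 240 × 0.956 = 229
Giving 415 / 640 / 590 / 435 / 229.
After projecting period 2:
Births: 640 × 0.537 = 344  |  590 × 0.168 = 99 → 443
Group 2: 415 × 0.955 = 396
Group 3: 640 × 0.937 = 600
Group 4: 590 × 0.945 = 558
Group 5: 435 × 0.956 = 416
Giving 443 / 396 / 600 / 558 / 416.
After projecting period 3:
Births: 396 × 0.537 = 213  |  600 × 0.168 = 101 → 314
Group 2: 443 × 0.955 = 423
Group 3: 396 × 0.937 = 371
Group 4: 600 × 0.945 = 567
Group 5: 558 × 0.956 = 533
Giving 314 / 423 / 371 / 567 / 533.
After projecting period 4:
Births: 423 × 0.537 = 227  |  371 × 0.168 = 62 → 289
Group 2: 314 × 0.955 = 300
Group 3: 423 × 0.937 = 396
Group 4: 371 × 0.945 = 351
Group 5: 567 × 0.956 = 542
Giving 289 / 300 / 396 / 351 / 542.
Dependents (band 0–14 + band 60–74) = 289 + 542 = 831; working-age = 1047; ratio = 831/1047 × 100 = 79.4

79.4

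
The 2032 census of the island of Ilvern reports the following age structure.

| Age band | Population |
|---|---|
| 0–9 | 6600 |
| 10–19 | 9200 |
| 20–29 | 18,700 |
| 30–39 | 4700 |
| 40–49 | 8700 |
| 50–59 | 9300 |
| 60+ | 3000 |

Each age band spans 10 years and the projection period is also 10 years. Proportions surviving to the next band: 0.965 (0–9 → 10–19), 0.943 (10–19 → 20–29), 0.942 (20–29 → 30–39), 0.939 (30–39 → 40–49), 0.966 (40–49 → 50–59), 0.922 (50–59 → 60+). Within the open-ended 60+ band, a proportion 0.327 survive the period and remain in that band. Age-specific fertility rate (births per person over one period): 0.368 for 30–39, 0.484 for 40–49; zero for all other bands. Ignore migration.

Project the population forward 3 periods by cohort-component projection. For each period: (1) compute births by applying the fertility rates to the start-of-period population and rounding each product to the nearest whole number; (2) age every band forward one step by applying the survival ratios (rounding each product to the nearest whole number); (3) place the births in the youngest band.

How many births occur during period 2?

8618

Numbering the groups 1..7 from youngest to oldest:
Period 1.
Births: 4700 × 0.368 = 1730, 8700 × 0.484 = 4211 ⇒ total 5941
Group 2: 6600 × 0.965 = 6369
Group 3: 9200 × 0.943 = 8676
Group 4: 18700 × 0.942 = 17615
Group 5: 4700 × 0.939 = 4413
Group 6: 8700 × 0.966 = 8404
Group 7: 9300 × 0.922 + 3000 × 0.327 = 8575 + 981 = 9556
→ [5941, 6369, 8676, 17615, 4413, 8404, 9556]
Period 2.
Births: 17615 × 0.368 = 6482, 4413 × 0.484 = 2136 ⇒ total 8618
Group 2: 5941 × 0.965 = 5733
Group 3: 6369 × 0.943 = 6006
Group 4: 8676 × 0.942 = 8173
Group 5: 17615 × 0.939 = 16540
Group 6: 4413 × 0.966 = 4263
Group 7: 8404 × 0.922 + 9556 × 0.327 = 7748 + 3125 = 10873
→ [8618, 5733, 6006, 8173, 16540, 4263, 10873]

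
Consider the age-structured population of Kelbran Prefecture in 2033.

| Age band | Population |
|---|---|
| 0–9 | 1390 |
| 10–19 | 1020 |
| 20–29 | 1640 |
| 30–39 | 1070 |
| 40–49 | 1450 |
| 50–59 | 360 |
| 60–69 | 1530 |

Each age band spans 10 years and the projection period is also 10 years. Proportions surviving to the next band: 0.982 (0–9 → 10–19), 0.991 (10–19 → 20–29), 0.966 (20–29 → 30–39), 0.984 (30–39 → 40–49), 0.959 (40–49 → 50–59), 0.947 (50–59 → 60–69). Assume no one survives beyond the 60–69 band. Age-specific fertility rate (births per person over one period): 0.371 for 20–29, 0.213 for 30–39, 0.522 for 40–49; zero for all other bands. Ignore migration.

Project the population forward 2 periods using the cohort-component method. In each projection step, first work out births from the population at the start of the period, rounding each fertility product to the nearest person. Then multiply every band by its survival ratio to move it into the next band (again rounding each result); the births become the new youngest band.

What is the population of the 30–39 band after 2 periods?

977

(Bands numbered youngest = 1 to oldest = 7.)
[period 1]
Births: 1640 × 0.371 = 608  |  1070 × 0.213 = 228  |  1450 × 0.522 = 757 → total 1593
Band 2: 1390 × 0.982 = 1365
Band 3: 1020 × 0.991 = 1011
Band 4: 1640 × 0.966 = 1584
Band 5: 1070 × 0.984 = 1053
Band 6: 1450 × 0.959 = 1391
Band 7: 360 × 0.947 = 341
→ [1593, 1365, 1011, 1584, 1053, 1391, 341]
[period 2]
Births: 1011 × 0.371 = 375  |  1584 × 0.213 = 337  |  1053 × 0.522 = 550 → total 1262
Band 2: 1593 × 0.982 = 1564
Band 3: 1365 × 0.991 = 1353
Band 4: 1011 × 0.966 = 977
Band 5: 1584 × 0.984 = 1559
Band 6: 1053 × 0.959 = 1010
Band 7: 1391 × 0.947 = 1317
→ [1262, 1564, 1353, 977, 1559, 1010, 1317]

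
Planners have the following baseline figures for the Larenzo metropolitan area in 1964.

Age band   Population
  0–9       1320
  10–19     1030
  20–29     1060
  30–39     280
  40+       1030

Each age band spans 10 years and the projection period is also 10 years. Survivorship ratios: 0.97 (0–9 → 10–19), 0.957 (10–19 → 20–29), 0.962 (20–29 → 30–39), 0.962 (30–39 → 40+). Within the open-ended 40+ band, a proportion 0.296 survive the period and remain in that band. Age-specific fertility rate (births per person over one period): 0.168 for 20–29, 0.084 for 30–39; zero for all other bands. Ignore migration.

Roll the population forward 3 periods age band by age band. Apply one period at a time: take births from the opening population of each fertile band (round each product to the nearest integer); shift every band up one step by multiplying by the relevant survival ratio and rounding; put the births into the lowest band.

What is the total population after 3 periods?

(Groups numbered youngest = 1 to oldest = 5.)
[period 1]
Births: 1060 × 0.168 = 178  |  280 × 0.084 = 24 → 202
Group 2: 1320 × 0.97 = 1280
Group 3: 1030 × 0.957 = 986
Group 4: 1060 × 0.962 = 1020
Group 5: 280 × 0.962 + 1030 × 0.296 = 269 + 305 = 574
Giving 202 / 1280 / 986 / 1020 / 574.
[period 2]
Births: 986 × 0.168 = 166  |  1020 × 0.084 = 86 → 252
Group 2: 202 × 0.97 = 196
Group 3: 1280 × 0.957 = 1225
Group 4: 986 × 0.962 = 949
Group 5: 1020 × 0.962 + 574 × 0.296 = 981 + 170 = 1151
Giving 252 / 196 / 1225 / 949 / 1151.
[period 3]
Births: 1225 × 0.168 = 206  |  949 × 0.084 = 80 → 286
Group 2: 252 × 0.97 = 244
Group 3: 196 × 0.957 = 188
Group 4: 1225 × 0.962 = 1178
Group 5: 949 × 0.962 + 1151 × 0.296 = 913 + 341 = 1254
Giving 286 / 244 / 188 / 1178 / 1254.
Total after period 3: 286 + 244 + 188 + 1178 + 1254 = 3150

3150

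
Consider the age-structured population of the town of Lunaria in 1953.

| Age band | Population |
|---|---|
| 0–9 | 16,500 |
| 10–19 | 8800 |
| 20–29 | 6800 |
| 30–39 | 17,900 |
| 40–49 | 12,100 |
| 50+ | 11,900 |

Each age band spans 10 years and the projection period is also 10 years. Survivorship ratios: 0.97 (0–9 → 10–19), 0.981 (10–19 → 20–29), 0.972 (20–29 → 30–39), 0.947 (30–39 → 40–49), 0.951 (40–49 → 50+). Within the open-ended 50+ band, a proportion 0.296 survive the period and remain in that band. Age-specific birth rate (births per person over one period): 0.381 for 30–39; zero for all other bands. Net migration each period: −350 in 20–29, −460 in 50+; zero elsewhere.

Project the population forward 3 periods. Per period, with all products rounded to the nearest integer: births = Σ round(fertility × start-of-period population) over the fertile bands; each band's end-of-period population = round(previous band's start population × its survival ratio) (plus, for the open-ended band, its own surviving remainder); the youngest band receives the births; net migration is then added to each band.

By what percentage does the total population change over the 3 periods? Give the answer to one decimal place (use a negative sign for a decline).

Period 1.
Births: 17900 × 0.381 = 6820
10–19: 16500 × 0.97 = 16005
20–29: 8800 × 0.981 = 8633
30–39: 6800 × 0.972 = 6610
40–49: 17900 × 0.947 = 16951
50+: 12100 × 0.951 + 11900 × 0.296 = 11507 + 3522 = 15029
Net migration: 20–29 − 350 → 8283; 50+ − 460 → 14569
→ [6820, 16005, 8283, 6610, 16951, 14569]
Period 2.
Births: 6610 × 0.381 = 2518
10–19: 6820 × 0.97 = 6615
20–29: 16005 × 0.981 = 15701
30–39: 8283 × 0.972 = 8051
40–49: 6610 × 0.947 = 6260
50+: 16951 × 0.951 + 14569 × 0.296 = 16120 + 4312 = 20432
Net migration: 20–29 − 350 → 15351; 50+ − 460 → 19972
→ [2518, 6615, 15351, 8051, 6260, 19972]
Period 3.
Births: 8051 × 0.381 = 3067
10–19: 2518 × 0.97 = 2442
20–29: 6615 × 0.981 = 6489
30–39: 15351 × 0.972 = 14921
40–49: 8051 × 0.947 = 7624
50+: 6260 × 0.951 + 19972 × 0.296 = 5953 + 5912 = 11865
Net migration: 20–29 − 350 → 6139; 50+ − 460 → 11405
→ [3067, 2442, 6139, 14921, 7624, 11405]
Total: 74000 → 45598; change = -28402; percentage change = -38.4%

-38.4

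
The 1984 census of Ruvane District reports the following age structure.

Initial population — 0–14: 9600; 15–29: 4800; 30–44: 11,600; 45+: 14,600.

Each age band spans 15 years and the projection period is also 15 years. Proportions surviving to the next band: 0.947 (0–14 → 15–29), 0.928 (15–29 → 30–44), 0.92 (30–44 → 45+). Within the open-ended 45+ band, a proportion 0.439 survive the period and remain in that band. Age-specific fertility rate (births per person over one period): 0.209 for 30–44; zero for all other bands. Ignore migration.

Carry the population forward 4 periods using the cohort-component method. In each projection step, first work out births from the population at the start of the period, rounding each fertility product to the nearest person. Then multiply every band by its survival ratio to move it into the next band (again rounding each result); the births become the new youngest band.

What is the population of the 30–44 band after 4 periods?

Let group 1 be 0–14 through group 4 = 45+.
— Period 1 —
Births: 11600 × 0.209 = 2424
Group 2: 9600 × 0.947 = 9091
Group 3: 4800 × 0.928 = 4454
Group 4: 11600 × 0.92 + 14600 × 0.439 = 10672 + 6409 = 17081
Population now: 0–14=2424, 15–29=9091, 30–44=4454, 45+=17081
— Period 2 —
Births: 4454 × 0.209 = 931
Group 2: 2424 × 0.947 = 2296
Group 3: 9091 × 0.928 = 8436
Group 4: 4454 × 0.92 + 17081 × 0.439 = 4098 + 7499 = 11597
Population now: 0–14=931, 15–29=2296, 30–44=8436, 45+=11597
— Period 3 —
Births: 8436 × 0.209 = 1763
Group 2: 931 × 0.947 = 882
Group 3: 2296 × 0.928 = 2131
Group 4: 8436 × 0.92 + 11597 × 0.439 = 7761 + 5091 = 12852
Population now: 0–14=1763, 15–29=882, 30–44=2131, 45+=12852
— Period 4 —
Births: 2131 × 0.209 = 445
Group 2: 1763 × 0.947 = 1670
Group 3: 882 × 0.928 = 818
Group 4: 2131 × 0.92 + 12852 × 0.439 = 1961 + 5642 = 7603
Population now: 0–14=445, 15–29=1670, 30–44=818, 45+=7603

818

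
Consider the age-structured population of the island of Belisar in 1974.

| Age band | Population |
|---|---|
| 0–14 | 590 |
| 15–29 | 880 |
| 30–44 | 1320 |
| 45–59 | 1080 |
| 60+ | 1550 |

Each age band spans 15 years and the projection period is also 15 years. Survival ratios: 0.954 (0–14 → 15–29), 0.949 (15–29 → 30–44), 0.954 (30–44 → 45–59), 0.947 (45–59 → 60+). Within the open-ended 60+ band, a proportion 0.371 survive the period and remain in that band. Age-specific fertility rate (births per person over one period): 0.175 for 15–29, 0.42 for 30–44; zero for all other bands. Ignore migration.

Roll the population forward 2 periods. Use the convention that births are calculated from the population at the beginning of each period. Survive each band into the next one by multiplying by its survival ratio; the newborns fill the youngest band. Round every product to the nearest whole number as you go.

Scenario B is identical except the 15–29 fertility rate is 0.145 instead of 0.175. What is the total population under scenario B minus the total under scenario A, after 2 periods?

-41

Call the bands 1 to 5, youngest first.
Period 1:
Births: 880 * 0.175 = 154  |  1320 * 0.42 = 554 → total 708
Band 2: 590 * 0.954 = 563
Band 3: 880 * 0.949 = 835
Band 4: 1320 * 0.954 = 1259
Band 5: 1080 * 0.947 + 1550 * 0.371 = 1023 + 575 = 1598
→ [708, 563, 835, 1259, 1598]
Period 2:
Births: 563 * 0.175 = 99  |  835 * 0.42 = 351 → total 450
Band 2: 708 * 0.954 = 675
Band 3: 563 * 0.949 = 534
Band 4: 835 * 0.954 = 797
Band 5: 1259 * 0.947 + 1598 * 0.371 = 1192 + 593 = 1785
→ [450, 675, 534, 797, 1785]
Scenario A total after 2 periods: 4241
Scenario B projection —
Period 1:
Births: 880 * 0.145 = 128  |  1320 * 0.42 = 554 → total 682
Band 2: 590 * 0.954 = 563
Band 3: 880 * 0.949 = 835
Band 4: 1320 * 0.954 = 1259
Band 5: 1080 * 0.947 + 1550 * 0.371 = 1023 + 575 = 1598
→ [682, 563, 835, 1259, 1598]
Period 2:
Births: 563 * 0.145 = 82  |  835 * 0.42 = 351 → total 433
Band 2: 682 * 0.954 = 651
Band 3: 563 * 0.949 = 534
Band 4: 835 * 0.954 = 797
Band 5: 1259 * 0.947 + 1598 * 0.371 = 1192 + 593 = 1785
→ [433, 651, 534, 797, 1785]
Scenario B total after 2 periods: 4200
Difference B − A = 4200 − 4241 = -41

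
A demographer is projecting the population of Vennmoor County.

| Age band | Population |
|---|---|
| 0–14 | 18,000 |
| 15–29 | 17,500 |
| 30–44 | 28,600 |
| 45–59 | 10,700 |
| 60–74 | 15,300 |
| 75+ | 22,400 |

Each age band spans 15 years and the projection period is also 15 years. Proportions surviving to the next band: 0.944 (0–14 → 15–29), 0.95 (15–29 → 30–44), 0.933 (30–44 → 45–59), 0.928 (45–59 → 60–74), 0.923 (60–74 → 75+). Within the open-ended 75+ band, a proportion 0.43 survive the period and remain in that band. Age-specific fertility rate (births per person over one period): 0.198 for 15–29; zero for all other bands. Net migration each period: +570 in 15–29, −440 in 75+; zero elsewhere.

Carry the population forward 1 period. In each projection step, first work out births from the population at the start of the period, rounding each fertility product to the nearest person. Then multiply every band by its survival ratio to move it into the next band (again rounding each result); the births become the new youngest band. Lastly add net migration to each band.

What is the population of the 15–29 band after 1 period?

17562

(Bands numbered youngest = 1 to oldest = 6.)
— Period 1 —
Births: 17500 * 0.198 = 3465
Band 2: 18000 * 0.944 = 16992
Band 3: 17500 * 0.95 = 16625
Band 4: 28600 * 0.933 = 26684
Band 5: 10700 * 0.928 = 9930
Band 6: 15300 * 0.923 + 22400 * 0.43 = 14122 + 9632 = 23754
Net migration: Band 2 + 570 → 17562; Band 6 − 440 → 23314
→ [3465, 17562, 16625, 26684, 9930, 23314]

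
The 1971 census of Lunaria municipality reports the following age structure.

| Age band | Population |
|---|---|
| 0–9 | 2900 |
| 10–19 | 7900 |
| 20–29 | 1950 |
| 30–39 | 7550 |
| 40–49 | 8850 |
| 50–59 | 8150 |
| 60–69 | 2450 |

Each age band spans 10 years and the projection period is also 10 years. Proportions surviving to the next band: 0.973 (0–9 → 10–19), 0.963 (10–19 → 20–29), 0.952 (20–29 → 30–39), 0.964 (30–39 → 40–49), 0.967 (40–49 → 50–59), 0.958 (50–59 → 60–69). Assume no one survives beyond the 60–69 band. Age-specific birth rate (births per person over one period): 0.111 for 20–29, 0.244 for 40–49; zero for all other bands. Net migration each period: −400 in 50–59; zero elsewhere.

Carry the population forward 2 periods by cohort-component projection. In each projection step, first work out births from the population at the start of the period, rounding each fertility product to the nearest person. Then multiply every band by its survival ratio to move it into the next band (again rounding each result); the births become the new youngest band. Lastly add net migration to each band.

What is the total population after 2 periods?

(Bands numbered youngest = 1 to oldest = 7.)
Period 1:
Births: 1950 × 0.111 = 216 ; 8850 × 0.244 = 2159 → total 2375
Band 2: 2900 × 0.973 = 2822
Band 3: 7900 × 0.963 = 7608
Band 4: 1950 × 0.952 = 1856
Band 5: 7550 × 0.964 = 7278
Band 6: 8850 × 0.967 = 8558
Band 7: 8150 × 0.958 = 7808
Net migration: Band 6 − 400 → 8158
Population now: 0–9=2375, 10–19=2822, 20–29=7608, 30–39=1856, 40–49=7278, 50–59=8158, 60–69=7808
Period 2:
Births: 7608 × 0.111 = 844 ; 7278 × 0.244 = 1776 → total 2620
Band 2: 2375 × 0.973 = 2311
Band 3: 2822 × 0.963 = 2718
Band 4: 7608 × 0.952 = 7243
Band 5: 1856 × 0.964 = 1789
Band 6: 7278 × 0.967 = 7038
Band 7: 8158 × 0.958 = 7815
Net migration: Band 6 − 400 → 6638
Population now: 0–9=2620, 10–19=2311, 20–29=2718, 30–39=7243, 40–49=1789, 50–59=6638, 60–69=7815
Total after period 2: 2620 + 2311 + 2718 + 7243 + 1789 + 6638 + 7815 = 31134

31134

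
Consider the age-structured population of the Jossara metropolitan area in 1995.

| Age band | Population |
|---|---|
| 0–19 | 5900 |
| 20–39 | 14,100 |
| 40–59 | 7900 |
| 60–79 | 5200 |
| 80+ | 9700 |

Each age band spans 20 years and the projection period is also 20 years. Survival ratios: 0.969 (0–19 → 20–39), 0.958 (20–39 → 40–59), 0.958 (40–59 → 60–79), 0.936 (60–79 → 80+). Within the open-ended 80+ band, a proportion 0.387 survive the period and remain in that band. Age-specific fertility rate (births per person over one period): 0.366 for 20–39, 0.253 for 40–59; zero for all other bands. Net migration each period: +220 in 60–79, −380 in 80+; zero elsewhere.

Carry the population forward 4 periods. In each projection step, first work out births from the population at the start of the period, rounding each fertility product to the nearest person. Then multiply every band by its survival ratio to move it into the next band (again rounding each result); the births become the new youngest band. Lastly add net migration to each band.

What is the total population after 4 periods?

30012

Numbering the groups 1..5 from youngest to oldest:
After projecting period 1:
Births: 14100 × 0.366 = 5161, 7900 × 0.253 = 1999 → 7160
Group 2: 5900 × 0.969 = 5717
Group 3: 14100 × 0.958 = 13508
Group 4: 7900 × 0.958 = 7568
Group 5: 5200 × 0.936 + 9700 × 0.387 = 4867 + 3754 = 8621
Net migration: Group 4 + 220 → 7788; Group 5 − 380 → 8241
End of period: [7160, 5717, 13508, 7788, 8241]
After projecting period 2:
Births: 5717 × 0.366 = 2092, 13508 × 0.253 = 3418 → 5510
Group 2: 7160 × 0.969 = 6938
Group 3: 5717 × 0.958 = 5477
Group 4: 13508 × 0.958 = 12941
Group 5: 7788 × 0.936 + 8241 × 0.387 = 7290 + 3189 = 10479
Net migration: Group 4 + 220 → 13161; Group 5 − 380 → 10099
End of period: [5510, 6938, 5477, 13161, 10099]
After projecting period 3:
Births: 6938 × 0.366 = 2539, 5477 × 0.253 = 1386 → 3925
Group 2: 5510 × 0.969 = 5339
Group 3: 6938 × 0.958 = 6647
Group 4: 5477 × 0.958 = 5247
Group 5: 13161 × 0.936 + 10099 × 0.387 = 12319 + 3908 = 16227
Net migration: Group 4 + 220 → 5467; Group 5 − 380 → 15847
End of period: [3925, 5339, 6647, 5467, 15847]
After projecting period 4:
Births: 5339 × 0.366 = 1954, 6647 × 0.253 = 1682 → 3636
Group 2: 3925 × 0.969 = 3803
Group 3: 5339 × 0.958 = 5115
Group 4: 6647 × 0.958 = 6368
Group 5: 5467 × 0.936 + 15847 × 0.387 = 5117 + 6133 = 11250
Net migration: Group 4 + 220 → 6588; Group 5 − 380 → 10870
End of period: [3636, 3803, 5115, 6588, 10870]
Total after period 4: 3636 + 3803 + 5115 + 6588 + 10870 = 30012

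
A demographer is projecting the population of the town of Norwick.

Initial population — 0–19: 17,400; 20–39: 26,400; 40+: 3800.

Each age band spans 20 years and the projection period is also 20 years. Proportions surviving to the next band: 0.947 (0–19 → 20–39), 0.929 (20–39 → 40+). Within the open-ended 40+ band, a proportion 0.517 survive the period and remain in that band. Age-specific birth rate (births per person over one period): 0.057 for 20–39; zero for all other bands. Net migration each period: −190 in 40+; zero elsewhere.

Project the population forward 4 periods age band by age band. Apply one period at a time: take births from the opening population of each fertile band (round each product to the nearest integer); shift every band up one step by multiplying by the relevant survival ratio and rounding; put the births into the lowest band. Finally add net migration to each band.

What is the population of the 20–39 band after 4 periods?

77

Period 1:
Births: 26400 * 0.057 = 1505
20–39: 17400 * 0.947 = 16478
40+: 26400 * 0.929 + 3800 * 0.517 = 24526 + 1965 = 26491
Net migration: 40+ − 190 → 26301
End of period: [1505, 16478, 26301]
Period 2:
Births: 16478 * 0.057 = 939
20–39: 1505 * 0.947 = 1425
40+: 16478 * 0.929 + 26301 * 0.517 = 15308 + 13598 = 28906
Net migration: 40+ − 190 → 28716
End of period: [939, 1425, 28716]
Period 3:
Births: 1425 * 0.057 = 81
20–39: 939 * 0.947 = 889
40+: 1425 * 0.929 + 28716 * 0.517 = 1324 + 14846 = 16170
Net migration: 40+ − 190 → 15980
End of period: [81, 889, 15980]
Period 4:
Births: 889 * 0.057 = 51
20–39: 81 * 0.947 = 77
40+: 889 * 0.929 + 15980 * 0.517 = 826 + 8262 = 9088
Net migration: 40+ − 190 → 8898
End of period: [51, 77, 8898]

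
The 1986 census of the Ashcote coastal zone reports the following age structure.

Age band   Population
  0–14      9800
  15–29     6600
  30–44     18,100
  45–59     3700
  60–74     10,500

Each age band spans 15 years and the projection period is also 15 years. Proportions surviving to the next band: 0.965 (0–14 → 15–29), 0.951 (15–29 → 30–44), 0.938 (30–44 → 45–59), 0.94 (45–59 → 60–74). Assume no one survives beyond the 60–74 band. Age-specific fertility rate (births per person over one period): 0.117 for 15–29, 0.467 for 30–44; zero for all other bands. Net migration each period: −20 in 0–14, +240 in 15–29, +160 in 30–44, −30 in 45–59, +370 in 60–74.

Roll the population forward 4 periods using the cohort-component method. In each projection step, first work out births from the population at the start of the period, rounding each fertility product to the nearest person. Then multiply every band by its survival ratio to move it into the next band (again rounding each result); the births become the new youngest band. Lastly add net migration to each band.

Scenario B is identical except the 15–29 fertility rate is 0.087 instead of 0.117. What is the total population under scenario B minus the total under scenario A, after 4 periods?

-954

Call the bands 1 to 5, youngest first.
— Period 1 —
Births: 6600 × 0.117 = 772, 18100 × 0.467 = 8453 ⇒ total 9225
Band 2: 9800 × 0.965 = 9457
Band 3: 6600 × 0.951 = 6277
Band 4: 18100 × 0.938 = 16978
Band 5: 3700 × 0.94 = 3478
Net migration: Band 1 − 20 → 9205; Band 2 + 240 → 9697; Band 3 + 160 → 6437; Band 4 − 30 → 16948; Band 5 + 370 → 3848
End of period: [9205, 9697, 6437, 16948, 3848]
— Period 2 —
Births: 9697 × 0.117 = 1135, 6437 × 0.467 = 3006 ⇒ total 4141
Band 2: 9205 × 0.965 = 8883
Band 3: 9697 × 0.951 = 9222
Band 4: 6437 × 0.938 = 6038
Band 5: 16948 × 0.94 = 15931
Net migration: Band 1 − 20 → 4121; Band 2 + 240 → 9123; Band 3 + 160 → 9382; Band 4 − 30 → 6008; Band 5 + 370 → 16301
End of period: [4121, 9123, 9382, 6008, 16301]
— Period 3 —
Births: 9123 × 0.117 = 1067, 9382 × 0.467 = 4381 ⇒ total 5448
Band 2: 4121 × 0.965 = 3977
Band 3: 9123 × 0.951 = 8676
Band 4: 9382 × 0.938 = 8800
Band 5: 6008 × 0.94 = 5648
Net migration: Band 1 − 20 → 5428; Band 2 + 240 → 4217; Band 3 + 160 → 8836; Band 4 − 30 → 8770; Band 5 + 370 → 6018
End of period: [5428, 4217, 8836, 8770, 6018]
— Period 4 —
Births: 4217 × 0.117 = 493, 8836 × 0.467 = 4126 ⇒ total 4619
Band 2: 5428 × 0.965 = 5238
Band 3: 4217 × 0.951 = 4010
Band 4: 8836 × 0.938 = 8288
Band 5: 8770 × 0.94 = 8244
Net migration: Band 1 − 20 → 4599; Band 2 + 240 → 5478; Band 3 + 160 → 4170; Band 4 − 30 → 8258; Band 5 + 370 → 8614
End of period: [4599, 5478, 4170, 8258, 8614]
Scenario A total after 4 periods: 31119
Scenario B projection —
— Period 1 —
Births: 6600 × 0.087 = 574, 18100 × 0.467 = 8453 ⇒ total 9027
Band 2: 9800 × 0.965 = 9457
Band 3: 6600 × 0.951 = 6277
Band 4: 18100 × 0.938 = 16978
Band 5: 3700 × 0.94 = 3478
Net migration: Band 1 − 20 → 9007; Band 2 + 240 → 9697; Band 3 + 160 → 6437; Band 4 − 30 → 16948; Band 5 + 370 → 3848
End of period: [9007, 9697, 6437, 16948, 3848]
— Period 2 —
Births: 9697 × 0.087 = 844, 6437 × 0.467 = 3006 ⇒ total 3850
Band 2: 9007 × 0.965 = 8692
Band 3: 9697 × 0.951 = 9222
Band 4: 6437 × 0.938 = 6038
Band 5: 16948 × 0.94 = 15931
Net migration: Band 1 − 20 → 3830; Band 2 + 240 → 8932; Band 3 + 160 → 9382; Band 4 − 30 → 6008; Band 5 + 370 → 16301
End of period: [3830, 8932, 9382, 6008, 16301]
— Period 3 —
Births: 8932 × 0.087 = 777, 9382 × 0.467 = 4381 ⇒ total 5158
Band 2: 3830 × 0.965 = 3696
Band 3: 8932 × 0.951 = 8494
Band 4: 9382 × 0.938 = 8800
Band 5: 6008 × 0.94 = 5648
Net migration: Band 1 − 20 → 5138; Band 2 + 240 → 3936; Band 3 + 160 → 8654; Band 4 − 30 → 8770; Band 5 + 370 → 6018
End of period: [5138, 3936, 8654, 8770, 6018]
— Period 4 —
Births: 3936 × 0.087 = 342, 8654 × 0.467 = 4041 ⇒ total 4383
Band 2: 5138 × 0.965 = 4958
Band 3: 3936 × 0.951 = 3743
Band 4: 8654 × 0.938 = 8117
Band 5: 8770 × 0.94 = 8244
Net migration: Band 1 − 20 → 4363; Band 2 + 240 → 5198; Band 3 + 160 → 3903; Band 4 − 30 → 8087; Band 5 + 370 → 8614
End of period: [4363, 5198, 3903, 8087, 8614]
Scenario B total after 4 periods: 30165
Difference B − A = 30165 − 31119 = -954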